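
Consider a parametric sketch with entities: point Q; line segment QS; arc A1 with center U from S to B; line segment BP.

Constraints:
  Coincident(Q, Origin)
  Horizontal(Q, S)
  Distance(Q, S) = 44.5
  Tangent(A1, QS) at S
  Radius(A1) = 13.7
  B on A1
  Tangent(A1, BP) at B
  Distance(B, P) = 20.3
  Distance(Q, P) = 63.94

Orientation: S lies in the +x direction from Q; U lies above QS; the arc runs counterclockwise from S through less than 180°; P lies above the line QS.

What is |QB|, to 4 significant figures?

60.26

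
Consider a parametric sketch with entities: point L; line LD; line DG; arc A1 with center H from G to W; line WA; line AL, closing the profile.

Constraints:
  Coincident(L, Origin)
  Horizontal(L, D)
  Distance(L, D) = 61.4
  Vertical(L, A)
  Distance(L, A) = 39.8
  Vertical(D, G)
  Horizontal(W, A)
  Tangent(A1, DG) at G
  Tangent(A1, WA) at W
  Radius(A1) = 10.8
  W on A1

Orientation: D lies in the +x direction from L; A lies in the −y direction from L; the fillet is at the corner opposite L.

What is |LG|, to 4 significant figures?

67.90

L is at the origin; LD is horizontal with |LD| = 61.4 and D on the +x side, so D = (61.40, 0.000). LA is vertical with |LA| = 39.8 and A on the −y side, so A = (0.000, -39.80). The virtual corner opposite L is at (61.40, -39.80). Since A1 is tangent to DG there, HG ⟂ DG and the tangent condition forces HW to be normal to WA, with radius 10.8, so the center H sits 10.8 in from both sides at H = (50.60, -29.00). That places the tangent points at G = (61.40, -29.00) on DG and W = (50.60, -39.80) on WA. Then |LG| = |G − L| = 67.90.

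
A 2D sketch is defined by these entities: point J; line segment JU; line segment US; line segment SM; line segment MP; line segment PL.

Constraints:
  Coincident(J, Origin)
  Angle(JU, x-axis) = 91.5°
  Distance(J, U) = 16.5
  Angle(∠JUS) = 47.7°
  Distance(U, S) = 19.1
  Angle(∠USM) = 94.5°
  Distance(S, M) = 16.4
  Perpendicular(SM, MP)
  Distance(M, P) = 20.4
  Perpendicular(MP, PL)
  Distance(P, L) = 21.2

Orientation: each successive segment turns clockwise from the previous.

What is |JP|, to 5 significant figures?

12.459

J is at the origin; JU runs at 91.5° with length 16.5, so U = (-0.43192, 16.494). ∠JUS = 47.7° gives US at -40.800° from the x-axis; with |US| = 19.1, S = (14.027, 4.0140). ∠USM = 94.5° gives SM at -126.30° from the x-axis; with |SM| = 16.4, M = (4.3177, -9.2032). SM ⟂ MP, so MP runs at 143.70°; with |MP| = 20.4, P = (-12.123, 2.8739). Then |JP| = |P − J| = 12.459.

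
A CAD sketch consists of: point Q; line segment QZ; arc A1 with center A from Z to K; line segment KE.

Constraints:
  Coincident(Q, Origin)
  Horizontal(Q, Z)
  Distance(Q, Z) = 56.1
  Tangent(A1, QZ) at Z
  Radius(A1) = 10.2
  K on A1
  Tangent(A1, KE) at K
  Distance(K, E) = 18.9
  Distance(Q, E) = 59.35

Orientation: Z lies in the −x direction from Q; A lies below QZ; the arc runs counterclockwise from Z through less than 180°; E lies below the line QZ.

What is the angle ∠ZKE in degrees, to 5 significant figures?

113.44°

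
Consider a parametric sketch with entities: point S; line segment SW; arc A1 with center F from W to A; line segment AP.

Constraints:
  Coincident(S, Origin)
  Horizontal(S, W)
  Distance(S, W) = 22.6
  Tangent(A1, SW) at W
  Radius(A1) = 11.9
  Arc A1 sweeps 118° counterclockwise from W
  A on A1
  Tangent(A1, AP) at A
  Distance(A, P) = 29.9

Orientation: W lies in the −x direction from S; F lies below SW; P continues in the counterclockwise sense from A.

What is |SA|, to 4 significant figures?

37.44

S is at the origin; SW is horizontal with |SW| = 22.6 and W on the −x side, so W = (-22.60, 0.000). A1 meets SW tangentially, so FW is at right angles to SW, so F = W + (0, -11.9) = (-22.60, -11.90). On A1, W sits at bearing 90° from F; a 118° counterclockwise sweep puts A at bearing 208°, so A = F + 11.9·(cos 208°, sin 208°) = (-33.11, -17.49). Then |SA| = |A − S| = 37.44.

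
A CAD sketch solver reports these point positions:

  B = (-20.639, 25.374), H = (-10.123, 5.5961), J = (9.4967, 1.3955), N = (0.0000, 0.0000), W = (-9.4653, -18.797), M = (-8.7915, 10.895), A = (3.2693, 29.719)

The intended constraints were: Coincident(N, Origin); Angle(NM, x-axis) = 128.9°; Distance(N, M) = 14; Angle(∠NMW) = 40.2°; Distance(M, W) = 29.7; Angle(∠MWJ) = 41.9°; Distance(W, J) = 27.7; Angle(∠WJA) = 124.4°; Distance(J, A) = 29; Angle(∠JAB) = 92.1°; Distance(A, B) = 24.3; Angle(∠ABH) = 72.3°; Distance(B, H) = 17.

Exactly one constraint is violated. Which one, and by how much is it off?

Distance(B, H) = 17 — off by 5.40.

N = (0.00, 0.00) ✓; NM at 128.9° ✓; |NM| = 14.00 ✓; ∠NMW = 40.20° ✓; |MW| = 29.70 ✓; ∠MWJ = 41.90° ✓; |WJ| = 27.70 ✓; ∠WJA = 124.4° ✓; |JA| = 29.00 ✓; ∠JAB = 92.10° ✓; |AB| = 24.30 ✓; ∠ABH = 72.30° ✓; |BH| = 22.40 ✗.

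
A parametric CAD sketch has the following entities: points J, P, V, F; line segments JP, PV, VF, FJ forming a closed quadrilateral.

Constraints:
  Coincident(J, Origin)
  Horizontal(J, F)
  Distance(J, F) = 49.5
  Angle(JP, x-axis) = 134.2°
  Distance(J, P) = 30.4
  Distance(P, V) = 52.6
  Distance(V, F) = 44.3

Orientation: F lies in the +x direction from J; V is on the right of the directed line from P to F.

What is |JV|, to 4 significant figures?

22.82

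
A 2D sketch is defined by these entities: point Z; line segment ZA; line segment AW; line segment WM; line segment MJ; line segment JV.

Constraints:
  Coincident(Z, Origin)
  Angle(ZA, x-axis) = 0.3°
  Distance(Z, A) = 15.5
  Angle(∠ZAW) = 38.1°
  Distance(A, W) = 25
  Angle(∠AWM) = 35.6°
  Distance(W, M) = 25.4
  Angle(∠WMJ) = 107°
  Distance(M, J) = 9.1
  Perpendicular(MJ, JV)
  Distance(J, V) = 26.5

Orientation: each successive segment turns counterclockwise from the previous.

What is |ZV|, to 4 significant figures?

21.38

Z is at the origin; ZA runs at 0.3° with length 15.5, so A = (15.50, 0.08116). ∠ZAW = 38.1° gives AW at 142.2° from the x-axis; with |AW| = 25.0, W = (-4.254, 15.40). ∠AWM = 35.6° gives WM at -73.40° from the x-axis; with |WM| = 25.4, M = (3.002, -8.938). ∠WMJ = 107.0° gives MJ at -0.4000° from the x-axis; with |MJ| = 9.1, J = (12.10, -9.001). MJ is perpendicular to JV, so JV runs at 89.60°; with |JV| = 26.5, V = (12.29, 17.50). Then |ZV| = |V − Z| = 21.38.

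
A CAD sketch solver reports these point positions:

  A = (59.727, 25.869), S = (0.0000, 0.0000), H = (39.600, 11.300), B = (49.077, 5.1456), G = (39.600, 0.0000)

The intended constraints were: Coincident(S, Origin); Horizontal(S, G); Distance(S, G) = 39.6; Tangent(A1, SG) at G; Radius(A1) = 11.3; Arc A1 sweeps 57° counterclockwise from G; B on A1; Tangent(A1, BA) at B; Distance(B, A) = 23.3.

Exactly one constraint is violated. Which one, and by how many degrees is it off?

Tangent(A1, BA) at B — off by 5.80°.

S = (0.00, 0.00) ✓; S.y = 0.00, G.y = 0.00 ✓; |SG| = 39.60 ✓; ∠(HG, GS) = 90.00° ✓; |HG| = 11.30 ✓; bearing(H→B) − bearing(H→G) = 57.00° ✓; |HB| = 11.30 ✓; ∠(HB, BA) = 84.20° ✗; |BA| = 23.30 ✓.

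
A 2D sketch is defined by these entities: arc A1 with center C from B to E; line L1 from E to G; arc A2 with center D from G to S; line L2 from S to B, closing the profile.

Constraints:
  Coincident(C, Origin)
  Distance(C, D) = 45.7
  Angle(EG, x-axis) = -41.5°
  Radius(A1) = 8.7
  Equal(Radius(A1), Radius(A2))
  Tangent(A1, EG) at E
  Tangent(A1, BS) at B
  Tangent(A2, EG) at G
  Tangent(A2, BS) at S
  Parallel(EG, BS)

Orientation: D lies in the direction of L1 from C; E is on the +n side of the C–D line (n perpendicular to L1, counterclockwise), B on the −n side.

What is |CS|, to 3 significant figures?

46.5

The slot axis is L1's direction at -41.5°, so u = (cos -41.5°, sin -41.5°) = (0.749, -0.663) and n = (−sin -41.5°, cos -41.5°) = (0.663, 0.749). C is at the origin and D lies 45.7 along u from C, so D = 45.7·u = (34.2, -30.3). Tangency of A1 to both parallel lines with radius 8.7 puts E and B at C ± 8.7·n: E = (5.76, 6.52), B = (-5.76, -6.52). Equal radii place G and S the same way about D: G = D + 8.7·n = (40.0, -23.8), S = D − 8.7·n = (28.5, -36.8). Then |CS| = |S − C| = 46.5.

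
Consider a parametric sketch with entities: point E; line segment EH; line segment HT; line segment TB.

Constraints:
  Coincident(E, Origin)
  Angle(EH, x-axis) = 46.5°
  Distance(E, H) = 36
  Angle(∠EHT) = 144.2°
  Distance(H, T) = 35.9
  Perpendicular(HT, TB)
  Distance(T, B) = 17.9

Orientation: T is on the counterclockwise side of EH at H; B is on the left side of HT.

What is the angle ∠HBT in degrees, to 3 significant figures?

63.5°

E is at the origin; EH runs at 46.5° with length 36.0, so H = 36.0·(cos 46.5°, sin 46.5°) = (24.8, 26.1). ∠EHT = 144.2°, so HT runs at 46.5° + (180° − 144.2°) = 82.3° from the x-axis; with |HT| = 35.9, T = H + 35.9·(cos 82.3°, sin 82.3°) = (29.6, 61.7). HT is perpendicular to TB; with |TB| = 17.9 on the left of HT, B = T + 17.9·(-0.991, 0.134) = (11.9, 64.1). Then cos ∠HBT = BH·BT / (|BH||BT|), giving 63.5°.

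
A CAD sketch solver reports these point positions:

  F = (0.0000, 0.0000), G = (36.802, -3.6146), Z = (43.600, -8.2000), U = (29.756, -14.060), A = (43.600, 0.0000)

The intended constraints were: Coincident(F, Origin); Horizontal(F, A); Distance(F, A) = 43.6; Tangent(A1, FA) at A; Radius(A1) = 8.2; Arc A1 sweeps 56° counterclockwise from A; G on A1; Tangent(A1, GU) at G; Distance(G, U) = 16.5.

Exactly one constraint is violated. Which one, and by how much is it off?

Distance(G, U) = 16.5 — off by 3.90.

F = (0.00, 0.00) ✓; F.y = 0.00, A.y = 0.00 ✓; |FA| = 43.60 ✓; ∠(ZA, AF) = 90.00° ✓; |ZA| = 8.200 ✓; bearing(Z→G) − bearing(Z→A) = 56.00° ✓; |ZG| = 8.200 ✓; ∠(ZG, GU) = 90.00° ✓; |GU| = 12.60 ✗.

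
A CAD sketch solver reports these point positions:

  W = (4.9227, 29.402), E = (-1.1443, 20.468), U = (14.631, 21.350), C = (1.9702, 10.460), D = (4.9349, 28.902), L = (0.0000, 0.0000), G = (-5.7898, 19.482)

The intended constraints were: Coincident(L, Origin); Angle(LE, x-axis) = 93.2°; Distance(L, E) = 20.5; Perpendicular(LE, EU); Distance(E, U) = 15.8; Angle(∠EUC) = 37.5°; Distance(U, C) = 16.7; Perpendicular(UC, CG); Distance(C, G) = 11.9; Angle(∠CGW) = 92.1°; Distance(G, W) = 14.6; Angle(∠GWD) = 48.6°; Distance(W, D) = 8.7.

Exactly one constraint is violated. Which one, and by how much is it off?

Distance(W, D) = 8.7 — off by 8.20.

L = (0.00, 0.00) ✓; LE at 93.20° ✓; |LE| = 20.50 ✓; ∠(LE, EU) = 90.00° ✓; |EU| = 15.80 ✓; ∠EUC = 37.50° ✓; |UC| = 16.70 ✓; ∠(UC, CG) = 90.00° ✓; |CG| = 11.90 ✓; ∠CGW = 92.10° ✓; |GW| = 14.60 ✓; ∠GWD = 48.60° ✓; |WD| = 0.5001 ✗.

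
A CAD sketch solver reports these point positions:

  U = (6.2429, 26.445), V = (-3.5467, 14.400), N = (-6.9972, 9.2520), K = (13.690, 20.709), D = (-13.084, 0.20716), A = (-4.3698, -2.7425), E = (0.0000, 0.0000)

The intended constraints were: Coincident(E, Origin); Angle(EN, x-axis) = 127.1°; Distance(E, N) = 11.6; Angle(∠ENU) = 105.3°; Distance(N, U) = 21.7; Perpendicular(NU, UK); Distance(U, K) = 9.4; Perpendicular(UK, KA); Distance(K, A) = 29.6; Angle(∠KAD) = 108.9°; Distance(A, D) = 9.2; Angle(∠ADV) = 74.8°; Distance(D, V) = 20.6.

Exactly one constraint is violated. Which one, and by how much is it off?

Distance(D, V) = 20.6 — off by 3.50.

E = (0.00, 0.00) ✓; EN at 127.1° ✓; |EN| = 11.60 ✓; ∠ENU = 105.3° ✓; |NU| = 21.70 ✓; ∠(NU, UK) = 90.01° ✓; |UK| = 9.400 ✓; ∠(UK, KA) = 89.99° ✓; |KA| = 29.60 ✓; ∠KAD = 108.9° ✓; |AD| = 9.200 ✓; ∠ADV = 74.80° ✓; |DV| = 17.10 ✗.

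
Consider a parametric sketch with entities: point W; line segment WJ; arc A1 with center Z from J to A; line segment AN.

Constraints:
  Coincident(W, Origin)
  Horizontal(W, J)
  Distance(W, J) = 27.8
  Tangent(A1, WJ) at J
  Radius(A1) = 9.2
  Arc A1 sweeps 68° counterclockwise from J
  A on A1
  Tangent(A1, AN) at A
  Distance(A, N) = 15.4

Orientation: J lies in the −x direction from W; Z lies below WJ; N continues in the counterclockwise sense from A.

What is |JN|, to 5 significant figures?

24.612

W is at the origin; WJ is horizontal with |WJ| = 27.8 and J on the −x side, so J = (-27.800, 0.0000). The tangent condition forces ZJ to be normal to WJ, so Z = J + (0, -9.2) = (-27.800, -9.2000). On A1, J sits at bearing 90° from Z; a 68° counterclockwise sweep puts A at bearing 158°, so A = Z + 9.2·(cos 158°, sin 158°) = (-36.330, -5.7536). The tangent condition forces ZA to be normal to AN, so AN runs along (−sin 158°, cos 158°); with |AN| = 15.4, N = (-42.099, -20.032). Then |JN| = |N − J| = 24.612.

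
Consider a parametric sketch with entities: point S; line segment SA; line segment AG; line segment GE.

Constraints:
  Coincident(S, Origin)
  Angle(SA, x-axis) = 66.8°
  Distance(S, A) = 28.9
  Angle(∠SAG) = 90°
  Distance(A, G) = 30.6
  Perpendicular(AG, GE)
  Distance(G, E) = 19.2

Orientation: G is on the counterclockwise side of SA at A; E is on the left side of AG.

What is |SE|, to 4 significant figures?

32.10

S is at the origin; SA runs at 66.8° with length 28.9, so A = 28.9·(cos 66.8°, sin 66.8°) = (11.38, 26.56). ∠SAG = 90.0°, so AG runs at 66.8° + (180° − 90.0°) = 156.8° from the x-axis; with |AG| = 30.6, G = A + 30.6·(cos 156.8°, sin 156.8°) = (-16.74, 38.62). AG ⟂ GE; with |GE| = 19.2 on the left of AG, E = G + 19.2·(-0.3939, -0.9191) = (-24.30, 20.97). Then |SE| = |E − S| = 32.10.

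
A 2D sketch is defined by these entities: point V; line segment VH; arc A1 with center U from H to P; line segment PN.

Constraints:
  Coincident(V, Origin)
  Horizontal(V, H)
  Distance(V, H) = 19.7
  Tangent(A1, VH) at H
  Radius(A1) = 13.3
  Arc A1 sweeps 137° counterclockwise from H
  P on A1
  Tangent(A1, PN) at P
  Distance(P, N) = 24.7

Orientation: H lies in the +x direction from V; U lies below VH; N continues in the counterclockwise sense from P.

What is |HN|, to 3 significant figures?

40.9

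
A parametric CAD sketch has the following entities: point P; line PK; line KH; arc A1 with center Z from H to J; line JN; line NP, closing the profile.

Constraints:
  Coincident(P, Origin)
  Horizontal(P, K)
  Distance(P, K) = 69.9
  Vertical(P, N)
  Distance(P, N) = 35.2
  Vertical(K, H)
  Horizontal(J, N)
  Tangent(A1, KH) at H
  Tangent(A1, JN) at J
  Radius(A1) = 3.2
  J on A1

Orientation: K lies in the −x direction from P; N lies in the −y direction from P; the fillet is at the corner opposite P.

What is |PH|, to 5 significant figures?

76.877

The virtual corner opposite P is at (-69.900, -35.200). A1 meets KH tangentially, so ZH is at right angles to KH and A1 meets JN tangentially, so ZJ is at right angles to JN, with radius 3.2, so the center Z sits 3.2 in from both sides at Z = (-66.700, -32.000). That places the tangent points at H = (-69.900, -32.000) on KH and J = (-66.700, -35.200) on JN. Then |PH| = |H − P| = 76.877.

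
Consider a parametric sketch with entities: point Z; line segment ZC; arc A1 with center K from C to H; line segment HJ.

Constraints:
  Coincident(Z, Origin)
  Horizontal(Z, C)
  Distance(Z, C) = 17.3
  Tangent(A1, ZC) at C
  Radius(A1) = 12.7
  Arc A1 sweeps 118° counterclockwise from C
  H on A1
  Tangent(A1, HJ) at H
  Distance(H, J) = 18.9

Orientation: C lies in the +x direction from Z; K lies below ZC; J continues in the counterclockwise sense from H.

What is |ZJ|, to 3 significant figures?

38.4

Z is at the origin; ZC is horizontal with |ZC| = 17.3 and C on the +x side, so C = (17.3, 0.00). Tangency of A1 to ZC means the radius KC is perpendicular to ZC, so K = C + (0, -12.7) = (17.3, -12.7). On A1, C sits at bearing 90° from K; a 118° counterclockwise sweep puts H at bearing 208°, so H = K + 12.7·(cos 208°, sin 208°) = (6.09, -18.7). Since A1 is tangent to HJ there, KH ⟂ HJ, so HJ runs along (−sin 208°, cos 208°); with |HJ| = 18.9, J = (15.0, -35.3). Then |ZJ| = |J − Z| = 38.4.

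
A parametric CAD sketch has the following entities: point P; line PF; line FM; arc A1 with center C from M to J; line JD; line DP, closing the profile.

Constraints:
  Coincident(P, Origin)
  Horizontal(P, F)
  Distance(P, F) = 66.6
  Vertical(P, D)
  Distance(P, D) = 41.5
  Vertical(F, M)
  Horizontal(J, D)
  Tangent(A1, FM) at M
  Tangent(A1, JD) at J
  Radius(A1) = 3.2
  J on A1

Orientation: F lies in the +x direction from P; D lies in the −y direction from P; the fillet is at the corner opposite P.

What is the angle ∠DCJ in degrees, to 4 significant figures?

87.11°

P is at the origin; PF is horizontal with |PF| = 66.6 and F on the +x side, so F = (66.60, 0.000). P and D share the same x with |PD| = 41.5 and D on the −y side, so D = (0.000, -41.50). The virtual corner opposite P is at (66.60, -41.50). The tangent condition forces CM to be normal to FM and tangency of A1 to JD means the radius CJ is perpendicular to JD, with radius 3.2, so the center C sits 3.2 in from both sides at C = (63.40, -38.30). That places the tangent points at M = (66.60, -38.30) on FM and J = (63.40, -41.50) on JD. Then cos ∠DCJ = CD·CJ / (|CD||CJ|), giving 87.11°.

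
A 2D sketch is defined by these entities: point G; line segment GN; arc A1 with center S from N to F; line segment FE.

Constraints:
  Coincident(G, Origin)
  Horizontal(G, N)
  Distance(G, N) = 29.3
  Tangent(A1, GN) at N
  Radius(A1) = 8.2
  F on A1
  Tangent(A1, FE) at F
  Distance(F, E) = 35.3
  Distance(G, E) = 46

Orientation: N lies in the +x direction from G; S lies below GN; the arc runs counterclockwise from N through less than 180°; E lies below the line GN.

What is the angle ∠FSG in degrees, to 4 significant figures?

9.879°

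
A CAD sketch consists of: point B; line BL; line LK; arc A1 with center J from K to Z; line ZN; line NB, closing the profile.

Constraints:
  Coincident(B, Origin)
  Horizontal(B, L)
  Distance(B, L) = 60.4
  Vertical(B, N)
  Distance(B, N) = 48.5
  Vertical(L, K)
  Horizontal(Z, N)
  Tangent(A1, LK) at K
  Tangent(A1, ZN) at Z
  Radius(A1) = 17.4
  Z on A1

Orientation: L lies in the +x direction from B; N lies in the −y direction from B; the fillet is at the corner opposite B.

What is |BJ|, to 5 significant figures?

53.068

B is at the origin; B and L share the same y with |BL| = 60.4 and L on the +x side, so L = (60.400, 0.0000). B and N share the same x with |BN| = 48.5 and N on the −y side, so N = (0.0000, -48.500). The virtual corner opposite B is at (60.400, -48.500). Tangency of A1 to LK means the radius JK is perpendicular to LK and since A1 is tangent to ZN there, JZ ⟂ ZN, with radius 17.4, so the center J sits 17.4 in from both sides at J = (43.000, -31.100). Then |BJ| = |J − B| = 53.068.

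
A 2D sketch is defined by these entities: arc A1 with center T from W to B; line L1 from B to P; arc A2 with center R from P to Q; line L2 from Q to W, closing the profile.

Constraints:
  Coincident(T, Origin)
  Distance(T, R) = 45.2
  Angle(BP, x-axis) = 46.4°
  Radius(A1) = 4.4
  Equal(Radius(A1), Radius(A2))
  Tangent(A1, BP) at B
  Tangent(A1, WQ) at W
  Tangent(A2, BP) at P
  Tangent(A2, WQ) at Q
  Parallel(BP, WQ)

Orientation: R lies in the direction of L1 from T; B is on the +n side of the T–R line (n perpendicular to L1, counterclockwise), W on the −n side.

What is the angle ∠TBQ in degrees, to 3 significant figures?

79.0°

The slot axis is L1's direction at 46.4°, so u = (cos 46.4°, sin 46.4°) = (0.690, 0.724) and n = (−sin 46.4°, cos 46.4°) = (-0.724, 0.690). T is at the origin and R lies 45.2 along u from T, so R = 45.2·u = (31.2, 32.7). Tangency of A1 to both parallel lines with radius 4.4 puts B and W at T ± 4.4·n: B = (-3.19, 3.03), W = (3.19, -3.03). Equal radii place P and Q the same way about R: P = R + 4.4·n = (28.0, 35.8), Q = R − 4.4·n = (34.4, 29.7). Then cos ∠TBQ = BT·BQ / (|BT||BQ|), giving 79.0°.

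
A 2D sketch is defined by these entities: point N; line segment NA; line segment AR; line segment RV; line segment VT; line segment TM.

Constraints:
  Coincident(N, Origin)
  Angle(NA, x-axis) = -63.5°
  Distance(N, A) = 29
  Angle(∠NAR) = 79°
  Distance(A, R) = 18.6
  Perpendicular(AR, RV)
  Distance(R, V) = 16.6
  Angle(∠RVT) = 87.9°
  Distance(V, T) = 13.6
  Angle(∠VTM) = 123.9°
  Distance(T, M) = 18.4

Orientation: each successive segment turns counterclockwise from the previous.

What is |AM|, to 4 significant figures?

4.710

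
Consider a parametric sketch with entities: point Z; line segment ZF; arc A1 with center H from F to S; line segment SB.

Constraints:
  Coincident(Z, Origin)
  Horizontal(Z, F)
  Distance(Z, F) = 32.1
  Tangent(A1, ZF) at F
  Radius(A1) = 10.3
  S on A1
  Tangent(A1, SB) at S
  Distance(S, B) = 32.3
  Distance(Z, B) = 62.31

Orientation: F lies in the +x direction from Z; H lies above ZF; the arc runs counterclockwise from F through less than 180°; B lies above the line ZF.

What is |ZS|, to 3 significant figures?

43.2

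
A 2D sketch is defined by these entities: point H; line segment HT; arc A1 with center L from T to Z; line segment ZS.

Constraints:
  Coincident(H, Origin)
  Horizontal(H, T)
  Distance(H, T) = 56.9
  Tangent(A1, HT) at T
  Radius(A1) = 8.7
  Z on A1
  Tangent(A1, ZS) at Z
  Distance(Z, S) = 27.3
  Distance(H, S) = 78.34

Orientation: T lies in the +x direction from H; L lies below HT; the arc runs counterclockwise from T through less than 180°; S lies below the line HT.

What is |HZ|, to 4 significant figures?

53.06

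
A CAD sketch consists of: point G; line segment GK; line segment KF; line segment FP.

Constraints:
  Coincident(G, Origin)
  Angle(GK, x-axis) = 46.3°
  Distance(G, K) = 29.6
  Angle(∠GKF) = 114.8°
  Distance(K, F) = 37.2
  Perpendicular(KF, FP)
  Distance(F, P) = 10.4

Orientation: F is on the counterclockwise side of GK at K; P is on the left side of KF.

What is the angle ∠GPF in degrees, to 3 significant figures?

108°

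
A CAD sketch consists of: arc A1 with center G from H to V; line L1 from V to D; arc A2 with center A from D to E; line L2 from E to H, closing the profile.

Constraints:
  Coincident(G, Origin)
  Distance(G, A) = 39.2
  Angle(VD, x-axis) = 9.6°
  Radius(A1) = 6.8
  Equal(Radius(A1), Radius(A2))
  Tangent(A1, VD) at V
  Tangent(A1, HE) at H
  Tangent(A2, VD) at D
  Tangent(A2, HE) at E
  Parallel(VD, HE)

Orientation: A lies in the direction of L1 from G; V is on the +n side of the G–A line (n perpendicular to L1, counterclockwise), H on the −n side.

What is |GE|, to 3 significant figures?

39.8

The slot axis is L1's direction at 9.6°, so u = (cos 9.6°, sin 9.6°) = (0.986, 0.167) and n = (−sin 9.6°, cos 9.6°) = (-0.167, 0.986). G is at the origin and A lies 39.2 along u from G, so A = 39.2·u = (38.7, 6.54). Tangency of A1 to both parallel lines with radius 6.8 puts V and H at G ± 6.8·n: V = (-1.13, 6.70), H = (1.13, -6.70). Equal radii place D and E the same way about A: D = A + 6.8·n = (37.5, 13.2), E = A − 6.8·n = (39.8, -0.167). Then |GE| = |E − G| = 39.8.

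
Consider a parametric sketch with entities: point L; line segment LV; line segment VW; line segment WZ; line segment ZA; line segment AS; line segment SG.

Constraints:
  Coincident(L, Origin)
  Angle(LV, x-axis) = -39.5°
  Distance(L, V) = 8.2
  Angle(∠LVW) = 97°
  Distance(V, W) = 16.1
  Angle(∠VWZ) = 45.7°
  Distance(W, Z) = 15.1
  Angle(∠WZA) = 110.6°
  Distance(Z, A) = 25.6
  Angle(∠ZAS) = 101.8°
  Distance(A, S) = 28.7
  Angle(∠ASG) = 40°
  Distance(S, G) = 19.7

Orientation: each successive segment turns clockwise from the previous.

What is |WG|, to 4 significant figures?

21.37

L is at the origin; LV runs at -39.5° with length 8.2, so V = (6.327, -5.216). ∠LVW = 97.0° gives VW at -122.5° from the x-axis; with |VW| = 16.1, W = (-2.323, -18.79). ∠VWZ = 45.7° gives WZ at 103.2° from the x-axis; with |WZ| = 15.1, Z = (-5.771, -4.093). ∠WZA = 110.6° gives ZA at 33.80° from the x-axis; with |ZA| = 25.6, A = (15.50, 10.15). ∠ZAS = 101.8° gives AS at -44.40° from the x-axis; with |AS| = 28.7, S = (36.01, -9.933). ∠ASG = 40.0° gives SG at 175.6° from the x-axis; with |SG| = 19.7, G = (16.37, -8.421). Then |WG| = |G − W| = 21.37.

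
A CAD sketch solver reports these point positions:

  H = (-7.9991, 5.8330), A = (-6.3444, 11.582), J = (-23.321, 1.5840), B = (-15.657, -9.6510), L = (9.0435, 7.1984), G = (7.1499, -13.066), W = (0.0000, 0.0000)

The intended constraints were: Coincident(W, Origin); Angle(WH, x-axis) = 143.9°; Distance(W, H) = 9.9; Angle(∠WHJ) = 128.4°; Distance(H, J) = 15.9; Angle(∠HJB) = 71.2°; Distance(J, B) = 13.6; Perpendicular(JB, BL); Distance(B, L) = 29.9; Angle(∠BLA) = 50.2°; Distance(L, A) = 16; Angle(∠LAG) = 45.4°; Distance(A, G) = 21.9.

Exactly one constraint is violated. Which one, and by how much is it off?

Distance(A, G) = 21.9 — off by 6.20.

W = (0.00, 0.00) ✓; WH at 143.9° ✓; |WH| = 9.900 ✓; ∠WHJ = 128.4° ✓; |HJ| = 15.90 ✓; ∠HJB = 71.20° ✓; |JB| = 13.60 ✓; ∠(JB, BL) = 90.00° ✓; |BL| = 29.90 ✓; ∠BLA = 50.20° ✓; |LA| = 16.00 ✓; ∠LAG = 45.40° ✓; |AG| = 28.10 ✗.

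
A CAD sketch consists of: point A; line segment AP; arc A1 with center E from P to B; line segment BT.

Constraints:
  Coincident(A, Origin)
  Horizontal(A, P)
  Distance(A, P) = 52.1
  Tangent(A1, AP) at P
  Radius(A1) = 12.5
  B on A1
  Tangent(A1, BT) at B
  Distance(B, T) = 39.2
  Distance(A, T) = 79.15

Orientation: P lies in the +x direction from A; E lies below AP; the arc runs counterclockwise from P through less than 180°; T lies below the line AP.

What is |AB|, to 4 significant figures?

44.80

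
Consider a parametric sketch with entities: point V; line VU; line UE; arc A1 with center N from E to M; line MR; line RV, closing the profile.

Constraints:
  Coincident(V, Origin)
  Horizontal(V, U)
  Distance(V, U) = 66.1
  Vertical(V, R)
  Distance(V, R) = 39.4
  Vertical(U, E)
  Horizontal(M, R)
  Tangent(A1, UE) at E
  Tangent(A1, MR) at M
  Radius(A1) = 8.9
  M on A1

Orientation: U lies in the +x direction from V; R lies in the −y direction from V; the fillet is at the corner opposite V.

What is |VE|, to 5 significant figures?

72.797

The virtual corner opposite V is at (66.100, -39.400). Since A1 is tangent to UE there, NE ⟂ UE and the tangent condition forces NM to be normal to MR, with radius 8.9, so the center N sits 8.9 in from both sides at N = (57.200, -30.500). That places the tangent points at E = (66.100, -30.500) on UE and M = (57.200, -39.400) on MR. Then |VE| = |E − V| = 72.797.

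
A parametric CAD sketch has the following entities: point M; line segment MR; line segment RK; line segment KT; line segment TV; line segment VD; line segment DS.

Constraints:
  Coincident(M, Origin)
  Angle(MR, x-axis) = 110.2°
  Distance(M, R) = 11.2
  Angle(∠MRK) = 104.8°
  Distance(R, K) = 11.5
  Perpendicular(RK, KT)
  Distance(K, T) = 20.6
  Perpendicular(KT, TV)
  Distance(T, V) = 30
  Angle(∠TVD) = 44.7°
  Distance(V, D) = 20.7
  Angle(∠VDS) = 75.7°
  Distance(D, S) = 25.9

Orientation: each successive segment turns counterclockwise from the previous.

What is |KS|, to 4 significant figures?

28.46

M is at the origin; MR runs at 110.2° with length 11.2, so R = (-3.867, 10.51). ∠MRK = 104.8° gives RK at -174.6° from the x-axis; with |RK| = 11.5, K = (-15.32, 9.429). RK ⟂ KT, so KT runs at -84.60°; with |KT| = 20.6, T = (-13.38, -11.08). The perpendicularity gives TV at right angles to KT, so TV runs at 5.400°; with |TV| = 30.0, V = (16.49, -8.256). ∠TVD = 44.7° gives VD at 140.7° from the x-axis; with |VD| = 20.7, D = (0.4707, 4.855). ∠VDS = 75.7° gives DS at -115.0° from the x-axis; with |DS| = 25.9, S = (-10.48, -18.62). Then |KS| = |S − K| = 28.46.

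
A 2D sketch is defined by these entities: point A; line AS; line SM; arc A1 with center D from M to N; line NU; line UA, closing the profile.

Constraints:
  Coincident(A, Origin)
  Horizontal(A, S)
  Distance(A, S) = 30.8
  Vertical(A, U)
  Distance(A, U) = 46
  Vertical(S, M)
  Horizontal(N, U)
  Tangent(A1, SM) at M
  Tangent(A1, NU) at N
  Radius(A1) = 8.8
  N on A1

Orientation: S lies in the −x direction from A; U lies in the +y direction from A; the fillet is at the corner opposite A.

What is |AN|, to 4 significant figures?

50.99

A is at the origin; AS is horizontal with |AS| = 30.8 and S on the −x side, so S = (-30.80, 0.000). A and U share the same x with |AU| = 46.0 and U on the +y side, so U = (0.000, 46.00). The virtual corner opposite A is at (-30.80, 46.00). Tangency of A1 to SM means the radius DM is perpendicular to SM and the tangent condition forces DN to be normal to NU, with radius 8.8, so the center D sits 8.8 in from both sides at D = (-22.00, 37.20). That places the tangent points at M = (-30.80, 37.20) on SM and N = (-22.00, 46.00) on NU. Then |AN| = |N − A| = 50.99.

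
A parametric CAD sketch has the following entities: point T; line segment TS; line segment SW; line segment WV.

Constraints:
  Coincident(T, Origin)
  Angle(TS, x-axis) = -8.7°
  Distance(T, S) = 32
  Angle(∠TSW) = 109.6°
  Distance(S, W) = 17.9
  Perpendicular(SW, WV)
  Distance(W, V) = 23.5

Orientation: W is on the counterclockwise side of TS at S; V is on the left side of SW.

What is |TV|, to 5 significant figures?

29.396

∠TSW = 109.6°, so SW runs at -8.7° + (180° − 109.6°) = 61.700° from the x-axis; with |SW| = 17.9, W = S + 17.9·(cos 61.700°, sin 61.700°) = (40.118, 10.920). SW is perpendicular to WV; with |WV| = 23.5 on the left of SW, V = W + 23.5·(-0.88048, 0.47409) = (19.427, 22.061). Then |TV| = |V − T| = 29.396.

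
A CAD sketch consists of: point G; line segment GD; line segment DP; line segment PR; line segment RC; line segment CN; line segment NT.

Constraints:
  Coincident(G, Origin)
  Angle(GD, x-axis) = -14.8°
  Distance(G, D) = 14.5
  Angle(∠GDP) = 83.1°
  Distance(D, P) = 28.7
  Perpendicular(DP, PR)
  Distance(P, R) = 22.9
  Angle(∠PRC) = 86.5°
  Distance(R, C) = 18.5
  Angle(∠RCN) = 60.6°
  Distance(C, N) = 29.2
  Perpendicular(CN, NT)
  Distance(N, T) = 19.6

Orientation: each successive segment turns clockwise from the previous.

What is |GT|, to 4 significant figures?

41.32

G is at the origin; GD runs at -14.8° with length 14.5, so D = (14.02, -3.704). ∠GDP = 83.1° gives DP at -111.7° from the x-axis; with |DP| = 28.7, P = (3.407, -30.37). The perpendicularity gives PR at right angles to DP, so PR runs at 158.3°; with |PR| = 22.9, R = (-17.87, -21.90). ∠PRC = 86.5° gives RC at 64.80° from the x-axis; with |RC| = 18.5, C = (-9.993, -5.164). ∠RCN = 60.6° gives CN at -54.60° from the x-axis; with |CN| = 29.2, N = (6.922, -28.97). CN is perpendicular to NT, so NT runs at -144.6°; with |NT| = 19.6, T = (-9.055, -40.32). Then |GT| = |T − G| = 41.32.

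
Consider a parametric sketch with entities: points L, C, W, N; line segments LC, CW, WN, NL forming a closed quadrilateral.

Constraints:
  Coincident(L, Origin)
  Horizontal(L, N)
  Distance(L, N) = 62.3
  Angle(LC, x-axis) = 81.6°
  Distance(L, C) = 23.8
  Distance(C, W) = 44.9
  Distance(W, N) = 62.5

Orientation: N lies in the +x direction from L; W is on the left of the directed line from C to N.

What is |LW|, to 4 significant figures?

65.77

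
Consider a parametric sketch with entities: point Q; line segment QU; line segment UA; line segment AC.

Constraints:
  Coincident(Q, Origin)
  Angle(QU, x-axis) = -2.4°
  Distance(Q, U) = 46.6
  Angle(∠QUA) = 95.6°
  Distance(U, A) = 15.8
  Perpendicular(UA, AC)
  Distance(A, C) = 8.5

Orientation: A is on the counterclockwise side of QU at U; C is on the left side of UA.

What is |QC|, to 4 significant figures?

43.00

∠QUA = 95.6°, so UA runs at -2.4° + (180° − 95.6°) = 82.00° from the x-axis; with |UA| = 15.8, A = U + 15.8·(cos 82.00°, sin 82.00°) = (48.76, 13.69). The perpendicularity gives AC at right angles to UA; with |AC| = 8.5 on the left of UA, C = A + 8.5·(-0.9903, 0.1392) = (40.34, 14.88). Then |QC| = |C − Q| = 43.00.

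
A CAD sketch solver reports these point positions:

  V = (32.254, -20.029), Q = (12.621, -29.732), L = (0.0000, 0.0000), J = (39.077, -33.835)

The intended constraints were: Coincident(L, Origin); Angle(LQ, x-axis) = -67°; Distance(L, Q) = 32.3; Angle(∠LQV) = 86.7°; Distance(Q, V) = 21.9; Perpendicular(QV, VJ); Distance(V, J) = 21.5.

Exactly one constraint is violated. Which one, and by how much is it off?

Distance(V, J) = 21.5 — off by 6.10.

L = (0.00, 0.00) ✓; LQ at -67.00° ✓; |LQ| = 32.30 ✓; ∠LQV = 86.70° ✓; |QV| = 21.90 ✓; ∠(QV, VJ) = 90.00° ✓; |VJ| = 15.40 ✗.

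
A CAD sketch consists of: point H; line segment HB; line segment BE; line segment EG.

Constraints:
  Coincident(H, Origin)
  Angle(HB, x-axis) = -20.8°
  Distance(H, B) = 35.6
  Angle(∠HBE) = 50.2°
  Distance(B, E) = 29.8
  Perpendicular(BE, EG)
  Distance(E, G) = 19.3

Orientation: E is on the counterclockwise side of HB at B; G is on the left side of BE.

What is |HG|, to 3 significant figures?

10.7

H is at the origin; HB runs at -20.8° with length 35.6, so B = 35.6·(cos -20.8°, sin -20.8°) = (33.3, -12.6). ∠HBE = 50.2°, so BE runs at -20.8° + (180° − 50.2°) = 109° from the x-axis; with |BE| = 29.8, E = B + 29.8·(cos 109°, sin 109°) = (23.6, 15.5). BE ⟂ EG; with |EG| = 19.3 on the left of BE, G = E + 19.3·(-0.946, -0.326) = (5.33, 9.25). Then |HG| = |G − H| = 10.7.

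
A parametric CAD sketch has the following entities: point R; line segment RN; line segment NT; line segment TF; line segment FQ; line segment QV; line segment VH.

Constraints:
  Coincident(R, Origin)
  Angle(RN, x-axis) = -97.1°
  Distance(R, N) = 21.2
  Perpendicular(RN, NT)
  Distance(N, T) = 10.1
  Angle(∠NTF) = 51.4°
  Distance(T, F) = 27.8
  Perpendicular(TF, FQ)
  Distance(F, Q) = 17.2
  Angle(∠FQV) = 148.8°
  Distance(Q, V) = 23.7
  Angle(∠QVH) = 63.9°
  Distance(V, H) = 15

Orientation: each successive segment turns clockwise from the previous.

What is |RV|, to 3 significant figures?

43.4

R is at the origin; RN runs at -97.1° with length 21.2, so N = (-2.62, -21.0). RN ⟂ NT, so NT runs at 173°; with |NT| = 10.1, T = (-12.6, -19.8). ∠NTF = 51.4° gives TF at 44.3° from the x-axis; with |TF| = 27.8, F = (7.25, -0.373). The perpendicularity gives FQ at right angles to TF, so FQ runs at -45.7°; with |FQ| = 17.2, Q = (19.3, -12.7). ∠FQV = 148.8° gives QV at -76.9° from the x-axis; with |QV| = 23.7, V = (24.6, -35.8). Then |RV| = |V − R| = 43.4.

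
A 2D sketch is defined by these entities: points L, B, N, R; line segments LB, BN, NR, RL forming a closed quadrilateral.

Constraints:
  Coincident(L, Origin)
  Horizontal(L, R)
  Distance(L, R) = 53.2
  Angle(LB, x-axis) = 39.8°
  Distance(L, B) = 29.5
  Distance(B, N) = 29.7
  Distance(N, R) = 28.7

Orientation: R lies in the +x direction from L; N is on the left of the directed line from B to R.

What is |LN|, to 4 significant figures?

58.24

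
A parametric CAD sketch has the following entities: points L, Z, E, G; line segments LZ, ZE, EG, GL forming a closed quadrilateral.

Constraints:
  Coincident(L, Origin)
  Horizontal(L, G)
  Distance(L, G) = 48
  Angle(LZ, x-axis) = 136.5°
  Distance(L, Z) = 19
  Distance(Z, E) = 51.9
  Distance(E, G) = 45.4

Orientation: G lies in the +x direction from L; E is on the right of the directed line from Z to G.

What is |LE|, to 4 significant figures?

33.73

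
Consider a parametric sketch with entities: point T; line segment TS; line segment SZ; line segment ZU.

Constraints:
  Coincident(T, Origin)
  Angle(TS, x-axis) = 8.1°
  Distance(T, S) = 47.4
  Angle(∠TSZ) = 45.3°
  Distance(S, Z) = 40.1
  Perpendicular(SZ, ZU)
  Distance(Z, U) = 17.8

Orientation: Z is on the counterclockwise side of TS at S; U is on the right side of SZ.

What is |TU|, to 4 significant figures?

51.93

T is at the origin; TS runs at 8.1° with length 47.4, so S = 47.4·(cos 8.1°, sin 8.1°) = (46.93, 6.679). ∠TSZ = 45.3°, so SZ runs at 8.1° + (180° − 45.3°) = 142.8° from the x-axis; with |SZ| = 40.1, Z = S + 40.1·(cos 142.8°, sin 142.8°) = (14.99, 30.92). SZ is perpendicular to ZU; with |ZU| = 17.8 on the right of SZ, U = Z + 17.8·(0.6046, 0.7965) = (25.75, 45.10). Then |TU| = |U − T| = 51.93.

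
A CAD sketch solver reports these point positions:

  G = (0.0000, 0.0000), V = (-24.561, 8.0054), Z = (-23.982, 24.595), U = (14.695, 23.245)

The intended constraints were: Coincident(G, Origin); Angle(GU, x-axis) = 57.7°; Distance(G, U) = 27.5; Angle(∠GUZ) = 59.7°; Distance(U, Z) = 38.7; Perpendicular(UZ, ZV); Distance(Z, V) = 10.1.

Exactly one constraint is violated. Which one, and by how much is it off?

Distance(Z, V) = 10.1 — off by 6.50.

G = (0.00, 0.00) ✓; GU at 57.70° ✓; |GU| = 27.50 ✓; ∠GUZ = 59.70° ✓; |UZ| = 38.70 ✓; ∠(UZ, ZV) = 90.00° ✓; |ZV| = 16.60 ✗.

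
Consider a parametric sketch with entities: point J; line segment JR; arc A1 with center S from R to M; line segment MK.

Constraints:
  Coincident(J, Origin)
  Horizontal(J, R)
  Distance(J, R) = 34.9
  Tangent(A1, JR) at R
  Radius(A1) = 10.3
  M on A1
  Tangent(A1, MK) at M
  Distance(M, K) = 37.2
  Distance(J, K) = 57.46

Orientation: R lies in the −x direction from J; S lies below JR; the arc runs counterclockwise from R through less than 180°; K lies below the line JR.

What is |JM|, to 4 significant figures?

46.65

J is at the origin; JR is horizontal with |JR| = 34.9 and R on the −x side, so R = (-34.90, 0.000). Since A1 is tangent to JR there, SR ⟂ JR, so S = R + (0, -10.3) = (-34.90, -10.30). Since SM ⟂ MK (tangency), |SK| = √(10.3² + 37.2²) = 38.60 regardless of where M sits on A1. So K lies on both circle(J, 57.46) and circle(S, 38.60); the below-JR intersection is K = (-30.57, -48.66). M is the foot of the tangent from K: M = (-44.46, -14.15).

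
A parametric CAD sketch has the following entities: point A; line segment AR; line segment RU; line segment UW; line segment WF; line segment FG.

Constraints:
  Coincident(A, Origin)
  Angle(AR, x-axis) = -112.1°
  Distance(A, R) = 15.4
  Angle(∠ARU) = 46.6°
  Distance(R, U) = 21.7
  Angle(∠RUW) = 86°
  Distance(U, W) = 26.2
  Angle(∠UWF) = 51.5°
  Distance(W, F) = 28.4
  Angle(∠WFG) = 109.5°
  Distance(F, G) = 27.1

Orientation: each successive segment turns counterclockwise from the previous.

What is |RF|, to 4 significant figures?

7.031

∠RUW = 86.0° gives UW at 115.3° from the x-axis; with |UW| = 26.2, W = (3.227, 17.30). ∠UWF = 51.5° gives WF at -116.2° from the x-axis; with |WF| = 28.4, F = (-9.312, -8.181). Then |RF| = |F − R| = 7.031.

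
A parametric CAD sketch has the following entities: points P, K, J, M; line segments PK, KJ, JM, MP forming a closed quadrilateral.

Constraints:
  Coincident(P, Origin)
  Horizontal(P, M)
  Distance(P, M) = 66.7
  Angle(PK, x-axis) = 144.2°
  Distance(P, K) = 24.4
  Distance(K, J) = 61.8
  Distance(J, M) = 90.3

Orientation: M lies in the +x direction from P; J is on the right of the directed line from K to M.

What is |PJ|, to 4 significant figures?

47.99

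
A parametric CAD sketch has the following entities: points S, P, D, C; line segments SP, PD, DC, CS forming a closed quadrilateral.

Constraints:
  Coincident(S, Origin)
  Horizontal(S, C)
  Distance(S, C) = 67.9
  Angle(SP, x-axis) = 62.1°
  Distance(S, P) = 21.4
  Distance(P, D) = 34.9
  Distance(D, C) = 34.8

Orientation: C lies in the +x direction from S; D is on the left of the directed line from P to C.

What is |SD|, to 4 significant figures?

51.12

S is at the origin; S and C share the same y with |SC| = 67.9 and C in +x, so C = (67.9, 0). SP runs at 62.1° with |SP| = 21.4, so P = (10.01, 18.91). D is determined by |PD| = 34.9 and |DC| = 34.8 together: it lies at the intersection of circle(P, 34.9) and circle(C, 34.8). With |PC| = 60.90, the foot of the radical line on PC is 30.51 from P and the perpendicular offset is √(34.9² − 30.51²) = 16.95. Taking the left-of-PC solution: D = (44.28, 25.55).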